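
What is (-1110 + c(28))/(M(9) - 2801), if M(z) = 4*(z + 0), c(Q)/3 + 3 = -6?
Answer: 1137/2765 ≈ 0.41121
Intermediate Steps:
c(Q) = -27 (c(Q) = -9 + 3*(-6) = -9 - 18 = -27)
M(z) = 4*z
(-1110 + c(28))/(M(9) - 2801) = (-1110 - 27)/(4*9 - 2801) = -1137/(36 - 2801) = -1137/(-2765) = -1137*(-1/2765) = 1137/2765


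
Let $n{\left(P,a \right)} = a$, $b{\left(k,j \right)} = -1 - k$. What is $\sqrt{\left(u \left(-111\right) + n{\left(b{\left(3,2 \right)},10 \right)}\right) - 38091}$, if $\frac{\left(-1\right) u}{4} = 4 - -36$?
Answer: $i \sqrt{20321} \approx 142.55 i$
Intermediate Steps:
$u = -160$ ($u = - 4 \left(4 - -36\right) = - 4 \left(4 + 36\right) = \left(-4\right) 40 = -160$)
$\sqrt{\left(u \left(-111\right) + n{\left(b{\left(3,2 \right)},10 \right)}\right) - 38091} = \sqrt{\left(\left(-160\right) \left(-111\right) + 10\right) - 38091} = \sqrt{\left(17760 + 10\right) - 38091} = \sqrt{17770 - 38091} = \sqrt{-20321} = i \sqrt{20321}$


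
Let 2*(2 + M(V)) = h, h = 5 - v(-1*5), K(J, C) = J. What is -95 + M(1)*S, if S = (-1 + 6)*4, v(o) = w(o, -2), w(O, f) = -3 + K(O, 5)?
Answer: -5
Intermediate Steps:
w(O, f) = -3 + O
v(o) = -3 + o
S = 20 (S = 5*4 = 20)
h = 13 (h = 5 - (-3 - 1*5) = 5 - (-3 - 5) = 5 - 1*(-8) = 5 + 8 = 13)
M(V) = 9/2 (M(V) = -2 + (½)*13 = -2 + 13/2 = 9/2)
-95 + M(1)*S = -95 + (9/2)*20 = -95 + 90 = -5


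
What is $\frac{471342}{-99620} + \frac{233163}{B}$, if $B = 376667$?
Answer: $- \frac{4538567031}{1103634310} \approx -4.1124$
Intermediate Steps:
$\frac{471342}{-99620} + \frac{233163}{B} = \frac{471342}{-99620} + \frac{233163}{376667} = 471342 \left(- \frac{1}{99620}\right) + 233163 \cdot \frac{1}{376667} = - \frac{13863}{2930} + \frac{233163}{376667} = - \frac{4538567031}{1103634310}$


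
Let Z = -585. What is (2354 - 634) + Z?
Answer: 1135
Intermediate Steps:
(2354 - 634) + Z = (2354 - 634) - 585 = 1720 - 585 = 1135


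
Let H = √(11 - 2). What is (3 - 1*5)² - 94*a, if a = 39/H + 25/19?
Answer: -25492/19 ≈ -1341.7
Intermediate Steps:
H = 3 (H = √9 = 3)
a = 272/19 (a = 39/3 + 25/19 = 39*(⅓) + 25*(1/19) = 13 + 25/19 = 272/19 ≈ 14.316)
(3 - 1*5)² - 94*a = (3 - 1*5)² - 94*272/19 = (3 - 5)² - 25568/19 = (-2)² - 25568/19 = 4 - 25568/19 = -25492/19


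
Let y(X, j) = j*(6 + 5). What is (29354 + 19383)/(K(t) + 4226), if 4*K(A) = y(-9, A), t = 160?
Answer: 48737/4666 ≈ 10.445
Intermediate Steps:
y(X, j) = 11*j (y(X, j) = j*11 = 11*j)
K(A) = 11*A/4 (K(A) = (11*A)/4 = 11*A/4)
(29354 + 19383)/(K(t) + 4226) = (29354 + 19383)/((11/4)*160 + 4226) = 48737/(440 + 4226) = 48737/4666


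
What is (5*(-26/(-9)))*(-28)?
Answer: -3640/9 ≈ -404.44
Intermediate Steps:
(5*(-26/(-9)))*(-28) = (5*(-26*(-1/9)))*(-28) = (5*(26/9))*(-28) = (130/9)*(-28) = -3640/9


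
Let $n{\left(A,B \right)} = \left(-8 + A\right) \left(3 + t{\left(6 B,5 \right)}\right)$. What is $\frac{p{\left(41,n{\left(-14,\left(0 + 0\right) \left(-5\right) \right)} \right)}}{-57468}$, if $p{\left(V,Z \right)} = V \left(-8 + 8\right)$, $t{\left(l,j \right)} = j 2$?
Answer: $0$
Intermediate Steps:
$t{\left(l,j \right)} = 2 j$
$n{\left(A,B \right)} = -104 + 13 A$ ($n{\left(A,B \right)} = \left(-8 + A\right) \left(3 + 2 \cdot 5\right) = \left(-8 + A\right) \left(3 + 10\right) = \left(-8 + A\right) 13 = -104 + 13 A$)
$p{\left(V,Z \right)} = 0$ ($p{\left(V,Z \right)} = V 0 = 0$)
$\frac{p{\left(41,n{\left(-14,\left(0 + 0\right) \left(-5\right) \right)} \right)}}{-57468} = \frac{0}{-57468} = 0 \left(- \frac{1}{57468}\right) = 0$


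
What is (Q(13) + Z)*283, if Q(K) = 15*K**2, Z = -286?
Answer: 636467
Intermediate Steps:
(Q(13) + Z)*283 = (15*13**2 - 286)*283 = (15*169 - 286)*283 = (2535 - 286)*283 = 2249*283 = 636467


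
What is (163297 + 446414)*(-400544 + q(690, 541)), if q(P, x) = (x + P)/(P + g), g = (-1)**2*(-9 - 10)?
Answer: -163868240993823/671 ≈ -2.4421e+11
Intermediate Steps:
g = -19 (g = 1*(-19) = -19)
q(P, x) = (P + x)/(-19 + P) (q(P, x) = (x + P)/(P - 19) = (P + x)/(-19 + P))
(163297 + 446414)*(-400544 + q(690, 541)) = (163297 + 446414)*(-400544 + (690 + 541)/(-19 + 690)) = 609711*(-400544 + 1231/671) = 609711*(-268763793/671) = -163868240993823/671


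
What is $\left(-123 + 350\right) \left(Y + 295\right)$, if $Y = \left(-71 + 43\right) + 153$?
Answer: $95340$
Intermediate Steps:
$Y = 125$ ($Y = -28 + 153 = 125$)
$\left(-123 + 350\right) \left(Y + 295\right) = \left(-123 + 350\right) \left(125 + 295\right) = 227 \cdot 420 = 95340$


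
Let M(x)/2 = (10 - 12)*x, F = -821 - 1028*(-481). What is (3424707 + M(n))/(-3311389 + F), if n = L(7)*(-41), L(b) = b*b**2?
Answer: -3480959/2817742 ≈ -1.2354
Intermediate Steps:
L(b) = b**3
n = -14063 (n = 7**3*(-41) = 343*(-41) = -14063)
F = 493647 (F = -821 + 494468 = 493647)
M(x) = -4*x (M(x) = 2*((10 - 12)*x) = 2*(-2*x) = -4*x)
(3424707 + M(n))/(-3311389 + F) = (3424707 - 4*(-14063))/(-3311389 + 493647) = (3424707 + 56252)/(-2817742) = 3480959*(-1/2817742) = -3480959/2817742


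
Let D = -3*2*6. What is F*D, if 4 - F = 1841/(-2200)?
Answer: -95769/550 ≈ -174.13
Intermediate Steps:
D = -36 (D = -6*6 = -36)
F = 10641/2200 (F = 4 - 1841/(-2200) = 4 - 1841*(-1)/2200 = 4 - 1*(-1841/2200) = 4 + 1841/2200 = 10641/2200 ≈ 4.8368)
F*D = (10641/2200)*(-36) = -95769/550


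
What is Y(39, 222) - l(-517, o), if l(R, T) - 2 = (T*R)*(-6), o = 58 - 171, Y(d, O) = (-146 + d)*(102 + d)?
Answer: 335437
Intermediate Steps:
o = -113
l(R, T) = 2 - 6*R*T (l(R, T) = 2 + (T*R)*(-6) = 2 + (R*T)*(-6) = 2 - 6*R*T)
Y(39, 222) - l(-517, o) = (-14892 + 39² - 44*39) - (2 - 6*(-517)*(-113)) = (-14892 + 1521 - 1716) - (2 - 350526) = -15087 - 1*(-350524) = -15087 + 350524 = 335437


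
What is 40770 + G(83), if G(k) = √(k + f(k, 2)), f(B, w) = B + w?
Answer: 40770 + 2*√42 ≈ 40783.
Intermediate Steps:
G(k) = √(2 + 2*k) (G(k) = √(k + (k + 2)) = √(k + (2 + k)) = √(2 + 2*k))
40770 + G(83) = 40770 + √(2 + 2*83) = 40770 + √(2 + 166) = 40770 + √168 = 40770 + 2*√42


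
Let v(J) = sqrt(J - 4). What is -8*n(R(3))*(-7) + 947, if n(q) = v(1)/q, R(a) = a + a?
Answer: 947 + 28*I*sqrt(3)/3 ≈ 947.0 + 16.166*I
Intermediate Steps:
v(J) = sqrt(-4 + J)
R(a) = 2*a
n(q) = I*sqrt(3)/q (n(q) = sqrt(-4 + 1)/q = sqrt(-3)/q = (I*sqrt(3))/q = I*sqrt(3)/q)
-8*n(R(3))*(-7) + 947 = -8*I*sqrt(3)/(2*3)*(-7) + 947 = -8*I*sqrt(3)/6*(-7) + 947 = -4*I*sqrt(3)/3*(-7) + 947 = 28*I*sqrt(3)/3 + 947 = 947 + 28*I*sqrt(3)/3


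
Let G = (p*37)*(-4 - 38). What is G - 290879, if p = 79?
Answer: -413645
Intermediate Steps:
G = -122766 (G = (79*37)*(-4 - 38) = 2923*(-42) = -122766)
G - 290879 = -122766 - 290879 = -413645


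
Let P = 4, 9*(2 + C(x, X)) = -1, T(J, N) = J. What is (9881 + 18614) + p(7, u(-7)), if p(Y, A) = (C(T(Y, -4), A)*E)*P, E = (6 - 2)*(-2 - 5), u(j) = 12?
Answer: 258583/9 ≈ 28731.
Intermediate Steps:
C(x, X) = -19/9 (C(x, X) = -2 + (1/9)*(-1) = -2 - 1/9 = -19/9)
E = -28 (E = 4*(-7) = -28)
p(Y, A) = 2128/9 (p(Y, A) = -19/9*(-28)*4 = (532/9)*4 = 2128/9)
(9881 + 18614) + p(7, u(-7)) = (9881 + 18614) + 2128/9 = 28495 + 2128/9 = 258583/9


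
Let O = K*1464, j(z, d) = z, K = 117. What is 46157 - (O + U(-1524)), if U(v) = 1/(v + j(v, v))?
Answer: -381399287/3048 ≈ -1.2513e+5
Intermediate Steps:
U(v) = 1/(2*v) (U(v) = 1/(v + v) = 1/(2*v))
O = 171288 (O = 117*1464 = 171288)
46157 - (O + U(-1524)) = 46157 - (171288 + (½)/(-1524)) = 46157 - (171288 + (½)*(-1/1524)) = 46157 - (171288 - 1/3048) = 46157 - 1*522085823/3048 = 46157 - 522085823/3048 = -381399287/3048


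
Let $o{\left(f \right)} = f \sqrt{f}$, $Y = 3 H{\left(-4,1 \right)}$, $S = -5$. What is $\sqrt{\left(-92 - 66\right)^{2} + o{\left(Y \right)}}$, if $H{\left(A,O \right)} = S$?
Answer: $\sqrt{24964 - 15 i \sqrt{15}} \approx 158.0 - 0.184 i$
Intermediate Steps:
$H{\left(A,O \right)} = -5$
$Y = -15$ ($Y = 3 \left(-5\right) = -15$)
$o{\left(f \right)} = f^{\frac{3}{2}}$
$\sqrt{\left(-92 - 66\right)^{2} + o{\left(Y \right)}} = \sqrt{\left(-92 - 66\right)^{2} + \left(-15\right)^{\frac{3}{2}}} = \sqrt{\left(-92 - 66\right)^{2} - 15 i \sqrt{15}} = \sqrt{\left(-158\right)^{2} - 15 i \sqrt{15}} = \sqrt{24964 - 15 i \sqrt{15}}$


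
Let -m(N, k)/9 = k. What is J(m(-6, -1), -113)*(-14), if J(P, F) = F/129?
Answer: 1582/129 ≈ 12.264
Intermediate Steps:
m(N, k) = -9*k
J(P, F) = F/129 (J(P, F) = F*(1/129) = F/129)
J(m(-6, -1), -113)*(-14) = ((1/129)*(-113))*(-14) = -113/129*(-14) = 1582/129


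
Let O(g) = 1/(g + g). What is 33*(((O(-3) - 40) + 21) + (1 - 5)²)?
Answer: -209/2 ≈ -104.50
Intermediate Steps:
O(g) = 1/(2*g)
33*(((O(-3) - 40) + 21) + (1 - 5)²) = 33*((((½)/(-3) - 40) + 21) + (1 - 5)²) = 33*((((½)*(-⅓) - 40) + 21) + (-4)²) = 33*(((-⅙ - 40) + 21) + 16) = 33*((-241/6 + 21) + 16) = 33*(-115/6 + 16) = 33*(-19/6) = -209/2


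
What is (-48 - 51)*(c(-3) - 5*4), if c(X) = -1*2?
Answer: 2178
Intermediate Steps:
c(X) = -2
(-48 - 51)*(c(-3) - 5*4) = (-48 - 51)*(-2 - 5*4) = -99*(-2 - 20) = -99*(-22) = 2178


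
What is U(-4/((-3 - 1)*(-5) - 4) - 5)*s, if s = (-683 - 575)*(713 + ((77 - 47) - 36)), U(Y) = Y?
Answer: 9338763/2 ≈ 4.6694e+6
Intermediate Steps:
s = -889406 (s = -1258*(713 + (30 - 36)) = -1258*(713 - 6) = -1258*707 = -889406)
U(-4/((-3 - 1)*(-5) - 4) - 5)*s = (-4/((-3 - 1)*(-5) - 4) - 5)*(-889406) = (-4/(-4*(-5) - 4) - 5)*(-889406) = (-4/(20 - 4) - 5)*(-889406) = (-4/16 - 5)*(-889406) = ((1/16)*(-4) - 5)*(-889406) = (-1/4 - 5)*(-889406) = -21/4*(-889406) = 9338763/2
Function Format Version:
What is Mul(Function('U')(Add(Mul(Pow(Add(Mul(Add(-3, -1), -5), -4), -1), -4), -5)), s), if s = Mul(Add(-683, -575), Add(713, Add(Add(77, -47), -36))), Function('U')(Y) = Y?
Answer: Rational(9338763, 2) ≈ 4.6694e+6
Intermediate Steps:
s = -889406 (s = Mul(-1258, Add(713, Add(30, -36))) = Mul(-1258, Add(713, -6)) = Mul(-1258, 707) = -889406)
Mul(Function('U')(Add(Mul(Pow(Add(Mul(Add(-3, -1), -5), -4), -1), -4), -5)), s) = Mul(Add(Mul(Pow(Add(Mul(Add(-3, -1), -5), -4), -1), -4), -5), -889406) = Mul(Add(Mul(Pow(Add(Mul(-4, -5), -4), -1), -4), -5), -889406) = Mul(Add(Mul(Pow(Add(20, -4), -1), -4), -5), -889406) = Mul(Add(Mul(Pow(16, -1), -4), -5), -889406) = Mul(Add(Mul(Rational(1, 16), -4), -5), -889406) = Mul(Add(Rational(-1, 4), -5), -889406) = Mul(Rational(-21, 4), -889406) = Rational(9338763, 2)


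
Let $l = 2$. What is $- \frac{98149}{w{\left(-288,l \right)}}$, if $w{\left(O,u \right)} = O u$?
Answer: $\frac{98149}{576} \approx 170.4$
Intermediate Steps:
$- \frac{98149}{w{\left(-288,l \right)}} = - \frac{98149}{\left(-288\right) 2} = - \frac{98149}{-576} = \left(-98149\right) \left(- \frac{1}{576}\right) = \frac{98149}{576}$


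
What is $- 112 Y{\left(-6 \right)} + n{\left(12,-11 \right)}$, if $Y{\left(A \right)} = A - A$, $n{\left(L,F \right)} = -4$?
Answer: $-4$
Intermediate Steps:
$Y{\left(A \right)} = 0$
$- 112 Y{\left(-6 \right)} + n{\left(12,-11 \right)} = \left(-112\right) 0 - 4 = 0 - 4 = -4$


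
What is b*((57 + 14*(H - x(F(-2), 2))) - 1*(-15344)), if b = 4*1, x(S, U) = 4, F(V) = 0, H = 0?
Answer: 61380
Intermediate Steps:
b = 4
b*((57 + 14*(H - x(F(-2), 2))) - 1*(-15344)) = 4*((57 + 14*(0 - 1*4)) - 1*(-15344)) = 4*((57 + 14*(0 - 4)) + 15344) = 4*((57 + 14*(-4)) + 15344) = 4*((57 - 56) + 15344) = 4*(1 + 15344) = 4*15345 = 61380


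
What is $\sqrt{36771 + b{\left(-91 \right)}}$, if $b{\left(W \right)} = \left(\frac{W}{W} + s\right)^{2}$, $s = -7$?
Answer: $\sqrt{36807} \approx 191.85$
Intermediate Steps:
$b{\left(W \right)} = 36$ ($b{\left(W \right)} = \left(\frac{W}{W} - 7\right)^{2} = \left(1 - 7\right)^{2} = \left(-6\right)^{2} = 36$)
$\sqrt{36771 + b{\left(-91 \right)}} = \sqrt{36771 + 36} = \sqrt{36807}$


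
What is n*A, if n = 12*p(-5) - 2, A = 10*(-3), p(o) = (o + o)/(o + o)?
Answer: -300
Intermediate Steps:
p(o) = 1 (p(o) = (2*o)/((2*o)) = (2*o)*(1/(2*o)) = 1)
A = -30
n = 10 (n = 12*1 - 2 = 12 - 2 = 10)
n*A = 10*(-30) = -300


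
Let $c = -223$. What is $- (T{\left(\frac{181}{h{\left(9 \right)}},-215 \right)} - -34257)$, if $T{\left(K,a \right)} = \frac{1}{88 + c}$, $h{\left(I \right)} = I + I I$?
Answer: $- \frac{4624694}{135} \approx -34257.0$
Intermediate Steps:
$h{\left(I \right)} = I + I^{2}$
$T{\left(K,a \right)} = - \frac{1}{135}$ ($T{\left(K,a \right)} = \frac{1}{88 - 223} = \frac{1}{-135} = - \frac{1}{135}$)
$- (T{\left(\frac{181}{h{\left(9 \right)}},-215 \right)} - -34257) = - (- \frac{1}{135} - -34257) = - (- \frac{1}{135} + 34257) = \left(-1\right) \frac{4624694}{135} = - \frac{4624694}{135}$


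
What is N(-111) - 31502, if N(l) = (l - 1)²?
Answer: -18958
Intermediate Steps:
N(l) = (-1 + l)²
N(-111) - 31502 = (-1 - 111)² - 31502 = (-112)² - 31502 = 12544 - 31502 = -18958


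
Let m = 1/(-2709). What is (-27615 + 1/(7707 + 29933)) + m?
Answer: -2815812112331/101966760 ≈ -27615.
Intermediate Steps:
m = -1/2709 ≈ -0.00036914
(-27615 + 1/(7707 + 29933)) + m = (-27615 + 1/(7707 + 29933)) - 1/2709 = (-27615 + 1/37640) - 1/2709 = -1039428599/37640 - 1/2709 = -2815812112331/101966760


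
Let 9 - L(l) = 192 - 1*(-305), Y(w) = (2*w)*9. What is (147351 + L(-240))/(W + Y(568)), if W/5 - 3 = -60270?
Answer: -146863/291111 ≈ -0.50449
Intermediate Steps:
W = -301335 (W = 15 + 5*(-60270) = 15 - 301350 = -301335)
Y(w) = 18*w
L(l) = -488 (L(l) = 9 - (192 - 1*(-305)) = 9 - (192 + 305) = 9 - 1*497 = 9 - 497 = -488)
(147351 + L(-240))/(W + Y(568)) = (147351 - 488)/(-301335 + 18*568) = 146863/(-301335 + 10224) = 146863/(-291111) = 146863*(-1/291111) = -146863/291111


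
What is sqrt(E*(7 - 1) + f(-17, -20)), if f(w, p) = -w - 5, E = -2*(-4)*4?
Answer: 2*sqrt(51) ≈ 14.283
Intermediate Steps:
E = 32 (E = 8*4 = 32)
f(w, p) = -5 - w
sqrt(E*(7 - 1) + f(-17, -20)) = sqrt(32*(7 - 1) + (-5 - 1*(-17))) = sqrt(32*6 + (-5 + 17)) = sqrt(192 + 12) = sqrt(204) = 2*sqrt(51)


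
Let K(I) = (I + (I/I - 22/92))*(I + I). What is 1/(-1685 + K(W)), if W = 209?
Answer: 23/1977886 ≈ 1.1629e-5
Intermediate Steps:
K(I) = 2*I*(35/46 + I) (K(I) = (I + (1 - 22*1/92))*(2*I) = (I + (1 - 11/46))*(2*I) = (I + 35/46)*(2*I) = (35/46 + I)*(2*I) = 2*I*(35/46 + I))
1/(-1685 + K(W)) = 1/(-1685 + (1/23)*209*(35 + 46*209)) = 1/(-1685 + (1/23)*209*(35 + 9614)) = 1/(-1685 + (1/23)*209*9649) = 1/(-1685 + 2016641/23) = 1/(1977886/23) = 23/1977886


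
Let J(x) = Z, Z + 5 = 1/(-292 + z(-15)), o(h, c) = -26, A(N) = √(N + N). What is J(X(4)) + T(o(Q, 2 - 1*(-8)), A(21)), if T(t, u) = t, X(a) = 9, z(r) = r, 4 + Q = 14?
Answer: -9518/307 ≈ -31.003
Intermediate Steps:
Q = 10 (Q = -4 + 14 = 10)
A(N) = √2*√N (A(N) = √(2*N) = √2*√N)
Z = -1536/307 (Z = -5 + 1/(-292 - 15) = -5 + 1/(-307) = -5 - 1/307 = -1536/307 ≈ -5.0033)
J(x) = -1536/307
J(X(4)) + T(o(Q, 2 - 1*(-8)), A(21)) = -1536/307 - 26 = -9518/307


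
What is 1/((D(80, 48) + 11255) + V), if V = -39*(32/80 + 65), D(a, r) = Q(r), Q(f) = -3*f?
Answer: 5/42802 ≈ 0.00011682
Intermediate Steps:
D(a, r) = -3*r
V = -12753/5 (V = -39*(32*(1/80) + 65) = -39*(2/5 + 65) = -39*327/5 = -12753/5 ≈ -2550.6)
1/((D(80, 48) + 11255) + V) = 1/((-3*48 + 11255) - 12753/5) = 1/((-144 + 11255) - 12753/5) = 1/(11111 - 12753/5) = 1/(42802/5) = 5/42802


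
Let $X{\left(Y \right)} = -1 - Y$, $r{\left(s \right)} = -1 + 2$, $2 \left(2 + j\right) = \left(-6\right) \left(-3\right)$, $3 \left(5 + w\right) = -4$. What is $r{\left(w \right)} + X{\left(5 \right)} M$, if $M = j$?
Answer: $-41$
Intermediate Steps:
$w = - \frac{19}{3}$ ($w = -5 + \frac{1}{3} \left(-4\right) = -5 - \frac{4}{3} = - \frac{19}{3} \approx -6.3333$)
$j = 7$ ($j = -2 + \frac{\left(-6\right) \left(-3\right)}{2} = -2 + \frac{1}{2} \cdot 18 = -2 + 9 = 7$)
$r{\left(s \right)} = 1$
$M = 7$
$r{\left(w \right)} + X{\left(5 \right)} M = 1 + \left(-1 - 5\right) 7 = 1 - 42 = -41$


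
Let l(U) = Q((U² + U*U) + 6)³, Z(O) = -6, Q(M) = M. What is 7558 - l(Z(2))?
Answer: -466994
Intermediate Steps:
l(U) = (6 + 2*U²)³ (l(U) = ((U² + U*U) + 6)³ = ((U² + U²) + 6)³ = (2*U² + 6)³ = (6 + 2*U²)³)
7558 - l(Z(2)) = 7558 - 8*(3 + (-6)²)³ = 7558 - 8*(3 + 36)³ = 7558 - 8*39³ = 7558 - 8*59319 = 7558 - 1*474552 = 7558 - 474552 = -466994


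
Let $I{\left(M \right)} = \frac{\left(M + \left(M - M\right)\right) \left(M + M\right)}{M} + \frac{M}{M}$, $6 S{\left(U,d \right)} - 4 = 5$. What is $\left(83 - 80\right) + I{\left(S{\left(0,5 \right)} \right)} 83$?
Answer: $335$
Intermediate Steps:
$S{\left(U,d \right)} = \frac{3}{2}$ ($S{\left(U,d \right)} = \frac{2}{3} + \frac{1}{6} \cdot 5 = \frac{2}{3} + \frac{5}{6} = \frac{3}{2}$)
$I{\left(M \right)} = 1 + 2 M$ ($I{\left(M \right)} = \frac{\left(M + 0\right) 2 M}{M} + 1 = \frac{M 2 M}{M} + 1 = \frac{2 M^{2}}{M} + 1 = 2 M + 1 = 1 + 2 M$)
$\left(83 - 80\right) + I{\left(S{\left(0,5 \right)} \right)} 83 = \left(83 - 80\right) + \left(1 + 2 \cdot \frac{3}{2}\right) 83 = \left(83 - 80\right) + \left(1 + 3\right) 83 = 3 + 4 \cdot 83 = 3 + 332 = 335$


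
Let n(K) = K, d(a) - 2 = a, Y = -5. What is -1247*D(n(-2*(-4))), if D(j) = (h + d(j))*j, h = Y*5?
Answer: 149640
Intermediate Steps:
d(a) = 2 + a
h = -25 (h = -5*5 = -25)
D(j) = j*(-23 + j) (D(j) = (-25 + (2 + j))*j = (-23 + j)*j = j*(-23 + j))
-1247*D(n(-2*(-4))) = -1247*(-2*(-4))*(-23 - 2*(-4)) = -9976*(-23 + 8) = -9976*(-15) = -1247*(-120) = 149640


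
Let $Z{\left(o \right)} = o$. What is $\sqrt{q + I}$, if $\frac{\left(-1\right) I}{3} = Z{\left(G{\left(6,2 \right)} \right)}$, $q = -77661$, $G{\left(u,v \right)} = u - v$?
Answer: $i \sqrt{77673} \approx 278.7 i$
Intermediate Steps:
$I = -12$ ($I = - 3 \left(6 - 2\right) = \left(-3\right) 4 = -12$)
$\sqrt{q + I} = \sqrt{-77661 - 12} = \sqrt{-77673} = i \sqrt{77673}$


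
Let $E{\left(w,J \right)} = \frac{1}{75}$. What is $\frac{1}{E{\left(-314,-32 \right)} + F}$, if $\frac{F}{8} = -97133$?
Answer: $- \frac{75}{58279799} \approx -1.2869 \cdot 10^{-6}$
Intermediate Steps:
$E{\left(w,J \right)} = \frac{1}{75}$
$F = -777064$ ($F = 8 \left(-97133\right) = -777064$)
$\frac{1}{E{\left(-314,-32 \right)} + F} = \frac{1}{\frac{1}{75} - 777064} = \frac{1}{- \frac{58279799}{75}} = - \frac{75}{58279799}$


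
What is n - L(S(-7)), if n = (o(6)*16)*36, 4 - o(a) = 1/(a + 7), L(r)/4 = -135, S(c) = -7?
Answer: 36396/13 ≈ 2799.7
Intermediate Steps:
L(r) = -540 (L(r) = 4*(-135) = -540)
o(a) = 4 - 1/(7 + a) (o(a) = 4 - 1/(a + 7) = 4 - 1/(7 + a))
n = 29376/13 (n = (((27 + 4*6)/(7 + 6))*16)*36 = (((27 + 24)/13)*16)*36 = (((1/13)*51)*16)*36 = ((51/13)*16)*36 = (816/13)*36 = 29376/13 ≈ 2259.7)
n - L(S(-7)) = 29376/13 - 1*(-540) = 29376/13 + 540 = 36396/13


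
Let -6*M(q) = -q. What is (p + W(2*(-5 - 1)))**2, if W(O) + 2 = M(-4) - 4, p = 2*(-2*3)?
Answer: 3136/9 ≈ 348.44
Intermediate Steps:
M(q) = q/6 (M(q) = -(-1)*q/6 = q/6)
p = -12 (p = 2*(-6) = -12)
W(O) = -20/3 (W(O) = -2 + ((1/6)*(-4) - 4) = -2 + (-2/3 - 4) = -2 - 14/3 = -20/3)
(p + W(2*(-5 - 1)))**2 = (-12 - 20/3)**2 = (-56/3)**2 = 3136/9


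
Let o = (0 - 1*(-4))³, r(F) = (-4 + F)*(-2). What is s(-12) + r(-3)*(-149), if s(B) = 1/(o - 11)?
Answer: -110557/53 ≈ -2086.0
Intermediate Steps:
r(F) = 8 - 2*F
o = 64 (o = (0 + 4)³ = 4³ = 64)
s(B) = 1/53 (s(B) = 1/(64 - 11) = 1/53)
s(-12) + r(-3)*(-149) = 1/53 + (8 - 2*(-3))*(-149) = 1/53 + (8 + 6)*(-149) = 1/53 + 14*(-149) = 1/53 - 2086 = -110557/53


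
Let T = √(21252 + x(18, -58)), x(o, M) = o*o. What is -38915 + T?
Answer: -38915 + 2*√5394 ≈ -38768.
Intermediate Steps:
x(o, M) = o²
T = 2*√5394 (T = √(21252 + 18²) = √(21252 + 324) = √21576 = 2*√5394 ≈ 146.89)
-38915 + T = -38915 + 2*√5394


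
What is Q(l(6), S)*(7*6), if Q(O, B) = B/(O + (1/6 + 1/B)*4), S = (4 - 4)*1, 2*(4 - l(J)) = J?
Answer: 0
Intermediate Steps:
l(J) = 4 - J/2
S = 0 (S = 0*1 = 0)
Q(O, B) = B/(2/3 + O + 4/B) (Q(O, B) = B/(O + (1*(1/6) + 1/B)*4) = B/(O + (1/6 + 1/B)*4) = B/(O + (2/3 + 4/B)) = B/(2/3 + O + 4/B))
Q(l(6), S)*(7*6) = (3*0**2/(12 + 2*0 + 3*0*(4 - 1/2*6)))*(7*6) = (3*0/(12 + 0 + 3*0*(4 - 3)))*42 = (3*0/(12 + 0 + 3*0*1))*42 = (3*0/(12 + 0 + 0))*42 = (3*0/12)*42 = (3*0*(1/12))*42 = 0*42 = 0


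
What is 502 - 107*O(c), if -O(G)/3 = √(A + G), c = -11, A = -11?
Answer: 502 + 321*I*√22 ≈ 502.0 + 1505.6*I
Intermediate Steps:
O(G) = -3*√(-11 + G)
502 - 107*O(c) = 502 - (-321)*√(-11 - 11) = 502 - (-321)*√(-22) = 502 - (-321)*I*√22 = 502 + 321*I*√22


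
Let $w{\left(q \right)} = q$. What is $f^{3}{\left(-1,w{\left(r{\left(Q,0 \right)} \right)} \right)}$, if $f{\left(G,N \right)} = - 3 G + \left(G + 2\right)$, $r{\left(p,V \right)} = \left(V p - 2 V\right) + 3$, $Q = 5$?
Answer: $64$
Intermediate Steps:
$r{\left(p,V \right)} = 3 - 2 V + V p$ ($r{\left(p,V \right)} = \left(- 2 V + V p\right) + 3 = 3 - 2 V + V p$)
$f{\left(G,N \right)} = 2 - 2 G$ ($f{\left(G,N \right)} = - 3 G + \left(2 + G\right) = 2 - 2 G$)
$f^{3}{\left(-1,w{\left(r{\left(Q,0 \right)} \right)} \right)} = \left(2 - -2\right)^{3} = \left(2 + 2\right)^{3} = 4^{3} = 64$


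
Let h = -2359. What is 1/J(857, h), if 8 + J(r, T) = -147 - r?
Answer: -1/1012 ≈ -0.00098814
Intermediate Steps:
J(r, T) = -155 - r (J(r, T) = -8 + (-147 - r) = -155 - r)
1/J(857, h) = 1/(-155 - 1*857) = 1/(-155 - 857) = 1/(-1012) = -1/1012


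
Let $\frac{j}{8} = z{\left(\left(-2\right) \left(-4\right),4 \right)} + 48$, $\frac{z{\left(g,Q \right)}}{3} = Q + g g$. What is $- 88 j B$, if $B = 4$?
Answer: $-709632$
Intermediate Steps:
$z{\left(g,Q \right)} = 3 Q + 3 g^{2}$ ($z{\left(g,Q \right)} = 3 \left(Q + g g\right) = 3 \left(Q + g^{2}\right) = 3 Q + 3 g^{2}$)
$j = 2016$ ($j = 8 \left(\left(3 \cdot 4 + 3 \left(\left(-2\right) \left(-4\right)\right)^{2}\right) + 48\right) = 8 \left(\left(12 + 3 \cdot 8^{2}\right) + 48\right) = 8 \left(\left(12 + 3 \cdot 64\right) + 48\right) = 8 \left(\left(12 + 192\right) + 48\right) = 8 \left(204 + 48\right) = 8 \cdot 252 = 2016$)
$- 88 j B = \left(-88\right) 2016 \cdot 4 = \left(-177408\right) 4 = -709632$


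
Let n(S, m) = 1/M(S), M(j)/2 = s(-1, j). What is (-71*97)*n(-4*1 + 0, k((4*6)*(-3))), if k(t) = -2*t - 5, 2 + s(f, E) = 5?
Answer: -6887/6 ≈ -1147.8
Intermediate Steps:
s(f, E) = 3 (s(f, E) = -2 + 5 = 3)
M(j) = 6 (M(j) = 2*3 = 6)
k(t) = -5 - 2*t
n(S, m) = ⅙ (n(S, m) = 1/6 = ⅙)
(-71*97)*n(-4*1 + 0, k((4*6)*(-3))) = -71*97*(⅙) = -6887*⅙ = -6887/6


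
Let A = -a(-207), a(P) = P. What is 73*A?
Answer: 15111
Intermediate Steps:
A = 207 (A = -1*(-207) = 207)
73*A = 73*207 = 15111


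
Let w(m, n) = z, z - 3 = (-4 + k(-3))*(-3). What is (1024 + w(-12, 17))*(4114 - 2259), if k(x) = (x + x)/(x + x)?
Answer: 1921780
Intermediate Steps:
k(x) = 1 (k(x) = (2*x)/((2*x)) = (2*x)*(1/(2*x)) = 1)
z = 12 (z = 3 + (-4 + 1)*(-3) = 3 - 3*(-3) = 3 + 9 = 12)
w(m, n) = 12
(1024 + w(-12, 17))*(4114 - 2259) = (1024 + 12)*(4114 - 2259) = 1036*1855 = 1921780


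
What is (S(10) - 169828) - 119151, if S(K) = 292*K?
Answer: -286059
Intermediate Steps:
(S(10) - 169828) - 119151 = (292*10 - 169828) - 119151 = (2920 - 169828) - 119151 = -166908 - 119151 = -286059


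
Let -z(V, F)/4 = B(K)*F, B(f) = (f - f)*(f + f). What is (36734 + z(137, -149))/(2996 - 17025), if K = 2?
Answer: -36734/14029 ≈ -2.6184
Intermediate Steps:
B(f) = 0 (B(f) = 0*(2*f) = 0)
z(V, F) = 0 (z(V, F) = -0*F = -4*0 = 0)
(36734 + z(137, -149))/(2996 - 17025) = (36734 + 0)/(2996 - 17025) = 36734/(-14029) = 36734*(-1/14029) = -36734/14029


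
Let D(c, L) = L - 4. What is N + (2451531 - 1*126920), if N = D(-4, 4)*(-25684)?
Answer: 2324611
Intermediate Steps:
D(c, L) = -4 + L
N = 0 (N = (-4 + 4)*(-25684) = 0*(-25684) = 0)
N + (2451531 - 1*126920) = 0 + (2451531 - 1*126920) = 0 + (2451531 - 126920) = 0 + 2324611 = 2324611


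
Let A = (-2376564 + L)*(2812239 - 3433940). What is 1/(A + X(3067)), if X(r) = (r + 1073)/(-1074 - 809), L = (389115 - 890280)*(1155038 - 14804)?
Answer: 1883/668972726676670621902 ≈ 2.8148e-18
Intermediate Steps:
L = -571445372610 (L = -501165*1140234 = -571445372610)
X(r) = -1073/1883 - r/1883 (X(r) = (1073 + r)/(-1883) = (1073 + r)*(-1/1883) = -1073/1883 - r/1883)
A = 355269637109224974 (A = (-2376564 - 571445372610)*(2812239 - 3433940) = -571447749174*(-621701) = 355269637109224974)
1/(A + X(3067)) = 1/(355269637109224974 + (-1073/1883 - 1/1883*3067)) = 1/(355269637109224974 + (-1073/1883 - 3067/1883)) = 1/(355269637109224974 - 4140/1883) = 1/(668972726676670621902/1883) = 1883/668972726676670621902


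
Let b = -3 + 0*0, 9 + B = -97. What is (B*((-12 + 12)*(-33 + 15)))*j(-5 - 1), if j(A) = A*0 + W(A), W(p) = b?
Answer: 0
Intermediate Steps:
B = -106 (B = -9 - 97 = -106)
b = -3 (b = -3 + 0 = -3)
W(p) = -3
j(A) = -3 (j(A) = A*0 - 3 = 0 - 3 = -3)
(B*((-12 + 12)*(-33 + 15)))*j(-5 - 1) = -106*(-12 + 12)*(-33 + 15)*(-3) = -0*(-18)*(-3) = -106*0*(-3) = 0*(-3) = 0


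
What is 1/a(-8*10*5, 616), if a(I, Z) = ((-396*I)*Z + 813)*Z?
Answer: 1/60106331208 ≈ 1.6637e-11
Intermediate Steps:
a(I, Z) = Z*(813 - 396*I*Z) (a(I, Z) = (-396*I*Z + 813)*Z = (813 - 396*I*Z)*Z = Z*(813 - 396*I*Z))
1/a(-8*10*5, 616) = 1/(3*616*(271 - 132*-8*10*5*616)) = 1/(3*616*(271 - 132*(-80*5)*616)) = 1/(3*616*(271 - 132*(-400)*616)) = 1/(3*616*(271 + 32524800)) = 1/(3*616*32525071) = 1/60106331208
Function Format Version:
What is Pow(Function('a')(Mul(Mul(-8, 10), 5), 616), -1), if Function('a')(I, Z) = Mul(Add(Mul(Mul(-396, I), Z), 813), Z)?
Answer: Rational(1, 60106331208) ≈ 1.6637e-11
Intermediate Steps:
Function('a')(I, Z) = Mul(Z, Add(813, Mul(-396, I, Z))) (Function('a')(I, Z) = Mul(Add(Mul(-396, I, Z), 813), Z) = Mul(Add(813, Mul(-396, I, Z)), Z) = Mul(Z, Add(813, Mul(-396, I, Z))))
Pow(Function('a')(Mul(Mul(-8, 10), 5), 616), -1) = Pow(Mul(3, 616, Add(271, Mul(-132, Mul(Mul(-8, 10), 5), 616))), -1) = Pow(Mul(3, 616, Add(271, Mul(-132, Mul(-80, 5), 616))), -1) = Pow(Mul(3, 616, Add(271, Mul(-132, -400, 616))), -1) = Pow(Mul(3, 616, Add(271, 32524800)), -1) = Pow(Mul(3, 616, 32525071), -1) = Pow(60106331208, -1) = Rational(1, 60106331208)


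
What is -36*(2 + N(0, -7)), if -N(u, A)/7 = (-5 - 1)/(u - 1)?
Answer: 1440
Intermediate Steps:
N(u, A) = 42/(-1 + u) (N(u, A) = -7*(-5 - 1)/(u - 1) = -(-42)/(-1 + u) = 42/(-1 + u))
-36*(2 + N(0, -7)) = -36*(2 + 42/(-1 + 0)) = -36*(2 + 42/(-1)) = -36*(2 + 42*(-1)) = -36*(2 - 42) = -36*(-40) = 1440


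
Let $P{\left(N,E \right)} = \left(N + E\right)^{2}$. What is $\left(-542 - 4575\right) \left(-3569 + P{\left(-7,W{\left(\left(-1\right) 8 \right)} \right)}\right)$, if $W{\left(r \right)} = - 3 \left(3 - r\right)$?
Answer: $10075373$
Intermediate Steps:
$W{\left(r \right)} = -9 + 3 r$
$P{\left(N,E \right)} = \left(E + N\right)^{2}$
$\left(-542 - 4575\right) \left(-3569 + P{\left(-7,W{\left(\left(-1\right) 8 \right)} \right)}\right) = \left(-542 - 4575\right) \left(-3569 + \left(\left(-9 + 3 \left(\left(-1\right) 8\right)\right) - 7\right)^{2}\right) = - 5117 \left(-3569 + \left(\left(-9 + 3 \left(-8\right)\right) - 7\right)^{2}\right) = - 5117 \left(-3569 + \left(\left(-9 - 24\right) - 7\right)^{2}\right) = - 5117 \left(-3569 + \left(-33 - 7\right)^{2}\right) = - 5117 \left(-3569 + \left(-40\right)^{2}\right) = - 5117 \left(-3569 + 1600\right) = \left(-5117\right) \left(-1969\right) = 10075373$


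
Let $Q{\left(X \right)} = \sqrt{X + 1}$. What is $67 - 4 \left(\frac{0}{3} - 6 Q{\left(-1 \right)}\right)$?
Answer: $67$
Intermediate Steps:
$Q{\left(X \right)} = \sqrt{1 + X}$
$67 - 4 \left(\frac{0}{3} - 6 Q{\left(-1 \right)}\right) = 67 - 4 \left(\frac{0}{3} - 6 \sqrt{1 - 1}\right) = 67 - 4 \left(0 \cdot \frac{1}{3} - 6 \sqrt{0}\right) = 67 - 4 \left(0 - 0\right) = 67 - 4 \left(0 + 0\right) = 67 - 0 = 67 + 0 = 67$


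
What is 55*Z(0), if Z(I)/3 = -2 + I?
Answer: -330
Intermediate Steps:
Z(I) = -6 + 3*I (Z(I) = 3*(-2 + I) = -6 + 3*I)
55*Z(0) = 55*(-6 + 3*0) = 55*(-6 + 0) = 55*(-6) = -330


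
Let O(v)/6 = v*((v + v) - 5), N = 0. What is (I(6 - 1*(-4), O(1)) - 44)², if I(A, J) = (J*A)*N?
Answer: 1936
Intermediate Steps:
O(v) = 6*v*(-5 + 2*v) (O(v) = 6*(v*((v + v) - 5)) = 6*(v*(2*v - 5)) = 6*(v*(-5 + 2*v)) = 6*v*(-5 + 2*v))
I(A, J) = 0 (I(A, J) = (J*A)*0 = (A*J)*0 = 0)
(I(6 - 1*(-4), O(1)) - 44)² = (0 - 44)² = (-44)² = 1936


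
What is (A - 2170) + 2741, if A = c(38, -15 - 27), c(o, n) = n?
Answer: 529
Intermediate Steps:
A = -42 (A = -15 - 27 = -42)
(A - 2170) + 2741 = (-42 - 2170) + 2741 = -2212 + 2741 = 529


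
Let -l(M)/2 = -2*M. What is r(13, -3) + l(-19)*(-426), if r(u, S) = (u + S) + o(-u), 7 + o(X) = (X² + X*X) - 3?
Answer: 32714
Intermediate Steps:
o(X) = -10 + 2*X² (o(X) = -7 + ((X² + X*X) - 3) = -7 + ((X² + X²) - 3) = -7 + (2*X² - 3) = -7 + (-3 + 2*X²) = -10 + 2*X²)
l(M) = 4*M (l(M) = -(-4)*M = 4*M)
r(u, S) = -10 + S + u + 2*u² (r(u, S) = (u + S) + (-10 + 2*(-u)²) = (S + u) + (-10 + 2*u²) = -10 + S + u + 2*u²)
r(13, -3) + l(-19)*(-426) = (-10 - 3 + 13 + 2*13²) + (4*(-19))*(-426) = (-10 - 3 + 13 + 2*169) - 76*(-426) = (-10 - 3 + 13 + 338) + 32376 = 338 + 32376 = 32714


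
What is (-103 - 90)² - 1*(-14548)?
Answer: 51797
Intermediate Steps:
(-103 - 90)² - 1*(-14548) = (-193)² + 14548 = 37249 + 14548 = 51797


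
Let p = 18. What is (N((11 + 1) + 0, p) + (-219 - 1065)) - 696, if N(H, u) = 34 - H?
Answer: -1958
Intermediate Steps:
(N((11 + 1) + 0, p) + (-219 - 1065)) - 696 = ((34 - ((11 + 1) + 0)) + (-219 - 1065)) - 696 = ((34 - (12 + 0)) - 1284) - 696 = ((34 - 1*12) - 1284) - 696 = ((34 - 12) - 1284) - 696 = (22 - 1284) - 696 = -1262 - 696 = -1958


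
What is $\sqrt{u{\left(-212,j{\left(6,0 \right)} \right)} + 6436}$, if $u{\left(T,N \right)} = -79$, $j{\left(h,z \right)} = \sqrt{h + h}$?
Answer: $\sqrt{6357} \approx 79.731$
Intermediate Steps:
$j{\left(h,z \right)} = \sqrt{2} \sqrt{h}$ ($j{\left(h,z \right)} = \sqrt{2 h} = \sqrt{2} \sqrt{h}$)
$\sqrt{u{\left(-212,j{\left(6,0 \right)} \right)} + 6436} = \sqrt{-79 + 6436} = \sqrt{6357}$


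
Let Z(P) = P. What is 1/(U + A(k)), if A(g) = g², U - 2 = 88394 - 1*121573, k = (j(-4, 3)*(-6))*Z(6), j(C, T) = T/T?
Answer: -1/31881 ≈ -3.1367e-5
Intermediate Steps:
j(C, T) = 1
k = -36 (k = (1*(-6))*6 = -6*6 = -36)
U = -33177 (U = 2 + (88394 - 1*121573) = 2 + (88394 - 121573) = 2 - 33179 = -33177)
1/(U + A(k)) = 1/(-33177 + (-36)²) = 1/(-33177 + 1296) = 1/(-31881) = -1/31881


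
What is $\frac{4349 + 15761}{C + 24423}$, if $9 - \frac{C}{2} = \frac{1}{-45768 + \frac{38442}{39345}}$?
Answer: $\frac{70178580905}{85292625508} \approx 0.8228$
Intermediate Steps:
$C = \frac{125630783}{6979471}$ ($C = 18 - \frac{2}{-45768 + \frac{38442}{39345}} = 18 - \frac{2}{-45768 + 38442 \cdot \frac{1}{39345}} = 18 - \frac{2}{-45768 + \frac{298}{305}} = 18 - \frac{2}{- \frac{13958942}{305}} = 18 - - \frac{305}{6979471} = 18 + \frac{305}{6979471} = \frac{125630783}{6979471} \approx 18.0$)
$\frac{4349 + 15761}{C + 24423} = \frac{4349 + 15761}{\frac{125630783}{6979471} + 24423} = \frac{20110}{\frac{170585251016}{6979471}} = 20110 \cdot \frac{6979471}{170585251016} = \frac{70178580905}{85292625508}$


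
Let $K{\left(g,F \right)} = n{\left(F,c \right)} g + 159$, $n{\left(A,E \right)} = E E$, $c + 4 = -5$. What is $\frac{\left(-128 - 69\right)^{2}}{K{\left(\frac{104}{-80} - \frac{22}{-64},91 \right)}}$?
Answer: $\frac{6209440}{13047} \approx 475.93$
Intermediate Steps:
$c = -9$ ($c = -4 - 5 = -9$)
$n{\left(A,E \right)} = E^{2}$
$K{\left(g,F \right)} = 159 + 81 g$ ($K{\left(g,F \right)} = \left(-9\right)^{2} g + 159 = 81 g + 159 = 159 + 81 g$)
$\frac{\left(-128 - 69\right)^{2}}{K{\left(\frac{104}{-80} - \frac{22}{-64},91 \right)}} = \frac{\left(-128 - 69\right)^{2}}{159 + 81 \left(\frac{104}{-80} - \frac{22}{-64}\right)} = \frac{\left(-197\right)^{2}}{159 + 81 \left(104 \left(- \frac{1}{80}\right) - - \frac{11}{32}\right)} = \frac{38809}{159 + 81 \left(- \frac{13}{10} + \frac{11}{32}\right)} = \frac{38809}{159 + 81 \left(- \frac{153}{160}\right)} = \frac{38809}{159 - \frac{12393}{160}} = \frac{38809}{\frac{13047}{160}} = 38809 \cdot \frac{160}{13047} = \frac{6209440}{13047}$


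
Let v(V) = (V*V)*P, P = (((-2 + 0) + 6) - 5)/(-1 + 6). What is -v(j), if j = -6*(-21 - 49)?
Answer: 35280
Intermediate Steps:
P = -⅕ (P = ((-2 + 6) - 5)/5 = (4 - 5)*(⅕) = -1*⅕ = -⅕ ≈ -0.20000)
j = 420 (j = -6*(-70) = 420)
v(V) = -V²/5 (v(V) = (V*V)*(-⅕) = V²*(-⅕) = -V²/5)
-v(j) = -(-1)*420²/5 = -(-1)*176400/5 = -1*(-35280) = 35280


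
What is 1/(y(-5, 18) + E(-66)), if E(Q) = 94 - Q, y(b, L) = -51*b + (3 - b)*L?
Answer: 1/559 ≈ 0.0017889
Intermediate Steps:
y(b, L) = -51*b + L*(3 - b)
1/(y(-5, 18) + E(-66)) = 1/((-51*(-5) + 3*18 - 1*18*(-5)) + (94 - 1*(-66))) = 1/((255 + 54 + 90) + (94 + 66)) = 1/(399 + 160) = 1/559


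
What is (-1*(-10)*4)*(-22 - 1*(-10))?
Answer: -480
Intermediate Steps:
(-1*(-10)*4)*(-22 - 1*(-10)) = (10*4)*(-22 + 10) = 40*(-12) = -480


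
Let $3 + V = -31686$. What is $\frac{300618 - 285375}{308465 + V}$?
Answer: $\frac{15243}{276776} \approx 0.055073$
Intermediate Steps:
$V = -31689$ ($V = -3 - 31686 = -31689$)
$\frac{300618 - 285375}{308465 + V} = \frac{300618 - 285375}{308465 - 31689} = \frac{15243}{276776}$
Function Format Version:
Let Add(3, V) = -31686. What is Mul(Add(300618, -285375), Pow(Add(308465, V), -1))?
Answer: Rational(15243, 276776) ≈ 0.055073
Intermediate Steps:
V = -31689 (V = Add(-3, -31686) = -31689)
Mul(Add(300618, -285375), Pow(Add(308465, V), -1)) = Mul(Add(300618, -285375), Pow(Add(308465, -31689), -1)) = Mul(15243, Pow(276776, -1)) = Mul(15243, Rational(1, 276776)) = Rational(15243, 276776)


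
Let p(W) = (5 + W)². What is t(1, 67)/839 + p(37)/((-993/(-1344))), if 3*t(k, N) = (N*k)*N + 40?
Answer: 1990613723/833127 ≈ 2389.3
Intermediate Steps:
t(k, N) = 40/3 + k*N²/3 (t(k, N) = ((N*k)*N + 40)/3 = (k*N² + 40)/3 = (40 + k*N²)/3 = 40/3 + k*N²/3)
t(1, 67)/839 + p(37)/((-993/(-1344))) = (40/3 + (⅓)*1*67²)/839 + (5 + 37)²/((-993/(-1344))) = (40/3 + (⅓)*1*4489)*(1/839) + 42²/((-993*(-1/1344))) = (40/3 + 4489/3)*(1/839) + 1764/(331/448) = (4529/3)*(1/839) + 1764*(448/331) = 4529/2517 + 790272/331 = 1990613723/833127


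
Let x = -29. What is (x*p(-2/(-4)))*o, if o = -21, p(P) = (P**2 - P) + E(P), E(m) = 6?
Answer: 14007/4 ≈ 3501.8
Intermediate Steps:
p(P) = 6 + P**2 - P (p(P) = (P**2 - P) + 6 = 6 + P**2 - P)
(x*p(-2/(-4)))*o = -29*(6 + (-2/(-4))**2 - (-2)/(-4))*(-21) = -29*(6 + (-2*(-1/4))**2 - (-2)*(-1)/4)*(-21) = -29*(6 + (1/2)**2 - 1*1/2)*(-21) = -29*(6 + 1/4 - 1/2)*(-21) = -29*23/4*(-21) = -667/4*(-21) = 14007/4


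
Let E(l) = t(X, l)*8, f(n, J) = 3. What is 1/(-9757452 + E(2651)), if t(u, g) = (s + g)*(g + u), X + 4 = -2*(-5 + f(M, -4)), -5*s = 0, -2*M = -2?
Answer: 1/46464956 ≈ 2.1522e-8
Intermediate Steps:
M = 1 (M = -½*(-2) = 1)
s = 0 (s = -⅕*0 = 0)
X = 0 (X = -4 - 2*(-5 + 3) = -4 - 2*(-2) = -4 + 4 = 0)
t(u, g) = g*(g + u) (t(u, g) = (0 + g)*(g + u) = g*(g + u))
E(l) = 8*l² (E(l) = (l*(l + 0))*8 = (l*l)*8 = l²*8 = 8*l²)
1/(-9757452 + E(2651)) = 1/(-9757452 + 8*2651²) = 1/(-9757452 + 8*7027801) = 1/(-9757452 + 56222408) = 1/46464956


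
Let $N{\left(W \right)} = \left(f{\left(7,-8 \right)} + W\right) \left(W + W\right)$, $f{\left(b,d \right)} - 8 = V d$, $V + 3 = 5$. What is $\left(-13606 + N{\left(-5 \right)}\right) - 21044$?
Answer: $-34520$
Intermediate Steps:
$V = 2$ ($V = -3 + 5 = 2$)
$f{\left(b,d \right)} = 8 + 2 d$
$N{\left(W \right)} = 2 W \left(-8 + W\right)$ ($N{\left(W \right)} = \left(\left(8 + 2 \left(-8\right)\right) + W\right) \left(W + W\right) = \left(\left(8 - 16\right) + W\right) 2 W = \left(-8 + W\right) 2 W = 2 W \left(-8 + W\right)$)
$\left(-13606 + N{\left(-5 \right)}\right) - 21044 = \left(-13606 + 2 \left(-5\right) \left(-8 - 5\right)\right) - 21044 = \left(-13606 + 2 \left(-5\right) \left(-13\right)\right) - 21044 = \left(-13606 + 130\right) - 21044 = -13476 - 21044 = -34520$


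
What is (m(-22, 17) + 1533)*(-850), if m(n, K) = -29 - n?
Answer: -1297100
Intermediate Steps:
(m(-22, 17) + 1533)*(-850) = ((-29 - 1*(-22)) + 1533)*(-850) = ((-29 + 22) + 1533)*(-850) = (-7 + 1533)*(-850) = 1526*(-850) = -1297100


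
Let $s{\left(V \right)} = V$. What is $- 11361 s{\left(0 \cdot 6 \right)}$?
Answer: $0$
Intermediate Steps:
$- 11361 s{\left(0 \cdot 6 \right)} = - 11361 \cdot 0 \cdot 6 = \left(-11361\right) 0 = 0$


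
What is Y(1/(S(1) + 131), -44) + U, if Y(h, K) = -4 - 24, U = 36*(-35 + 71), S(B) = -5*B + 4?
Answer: 1268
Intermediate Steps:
S(B) = 4 - 5*B
U = 1296 (U = 36*36 = 1296)
Y(h, K) = -28
Y(1/(S(1) + 131), -44) + U = -28 + 1296 = 1268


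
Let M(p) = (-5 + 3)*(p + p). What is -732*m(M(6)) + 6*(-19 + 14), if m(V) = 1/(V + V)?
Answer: -59/4 ≈ -14.750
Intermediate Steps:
M(p) = -4*p
m(V) = 1/(2*V)
-732*m(M(6)) + 6*(-19 + 14) = -366/((-4*6)) + 6*(-19 + 14) = -366/(-24) + 6*(-5) = -366*(-1)/24 - 30 = -732*(-1/48) - 30 = 61/4 - 30 = -59/4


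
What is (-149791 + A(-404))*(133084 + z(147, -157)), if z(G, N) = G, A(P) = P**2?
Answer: 1788626175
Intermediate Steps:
(-149791 + A(-404))*(133084 + z(147, -157)) = (-149791 + (-404)**2)*(133084 + 147) = (-149791 + 163216)*133231 = 13425*133231 = 1788626175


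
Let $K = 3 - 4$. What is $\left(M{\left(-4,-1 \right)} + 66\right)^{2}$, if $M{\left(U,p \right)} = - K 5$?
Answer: $5041$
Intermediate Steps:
$K = -1$ ($K = 3 - 4 = -1$)
$M{\left(U,p \right)} = 5$ ($M{\left(U,p \right)} = \left(-1\right) \left(-1\right) 5 = 1 \cdot 5 = 5$)
$\left(M{\left(-4,-1 \right)} + 66\right)^{2} = \left(5 + 66\right)^{2} = 71^{2} = 5041$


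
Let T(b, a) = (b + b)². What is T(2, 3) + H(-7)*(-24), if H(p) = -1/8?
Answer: 19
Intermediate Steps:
T(b, a) = 4*b² (T(b, a) = (2*b)² = 4*b²)
H(p) = -⅛ (H(p) = -1*⅛ = -⅛)
T(2, 3) + H(-7)*(-24) = 4*2² - ⅛*(-24) = 4*4 + 3 = 16 + 3 = 19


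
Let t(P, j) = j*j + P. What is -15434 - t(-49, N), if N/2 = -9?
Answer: -15709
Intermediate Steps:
N = -18 (N = 2*(-9) = -18)
t(P, j) = P + j**2 (t(P, j) = j**2 + P = P + j**2)
-15434 - t(-49, N) = -15434 - (-49 + (-18)**2) = -15434 - (-49 + 324) = -15434 - 1*275 = -15434 - 275 = -15709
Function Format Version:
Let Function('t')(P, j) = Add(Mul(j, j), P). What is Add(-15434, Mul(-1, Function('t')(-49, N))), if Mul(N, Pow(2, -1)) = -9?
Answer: -15709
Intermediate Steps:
N = -18 (N = Mul(2, -9) = -18)
Function('t')(P, j) = Add(P, Pow(j, 2)) (Function('t')(P, j) = Add(Pow(j, 2), P) = Add(P, Pow(j, 2)))
Add(-15434, Mul(-1, Function('t')(-49, N))) = Add(-15434, Mul(-1, Add(-49, Pow(-18, 2)))) = Add(-15434, Mul(-1, Add(-49, 324))) = Add(-15434, Mul(-1, 275)) = Add(-15434, -275) = -15709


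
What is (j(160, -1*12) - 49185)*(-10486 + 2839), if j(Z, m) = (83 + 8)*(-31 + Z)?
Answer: 286349562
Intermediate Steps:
j(Z, m) = -2821 + 91*Z (j(Z, m) = 91*(-31 + Z) = -2821 + 91*Z)
(j(160, -1*12) - 49185)*(-10486 + 2839) = ((-2821 + 91*160) - 49185)*(-10486 + 2839) = ((-2821 + 14560) - 49185)*(-7647) = (11739 - 49185)*(-7647) = -37446*(-7647) = 286349562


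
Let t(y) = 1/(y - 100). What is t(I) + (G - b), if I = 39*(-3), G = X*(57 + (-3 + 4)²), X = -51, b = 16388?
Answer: -4198083/217 ≈ -19346.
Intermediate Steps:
G = -2958 (G = -51*(57 + (-3 + 4)²) = -51*(57 + 1²) = -51*(57 + 1) = -51*58 = -2958)
I = -117
t(y) = 1/(-100 + y)
t(I) + (G - b) = 1/(-100 - 117) + (-2958 - 1*16388) = 1/(-217) + (-2958 - 16388) = -1/217 - 19346 = -4198083/217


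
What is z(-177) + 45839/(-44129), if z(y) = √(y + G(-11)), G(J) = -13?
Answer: -45839/44129 + I*√190 ≈ -1.0387 + 13.784*I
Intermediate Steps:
z(y) = √(-13 + y) (z(y) = √(y - 13) = √(-13 + y))
z(-177) + 45839/(-44129) = √(-13 - 177) + 45839/(-44129) = √(-190) + 45839*(-1/44129) = I*√190 - 45839/44129 = -45839/44129 + I*√190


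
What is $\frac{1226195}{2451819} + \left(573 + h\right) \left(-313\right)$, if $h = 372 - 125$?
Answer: $- \frac{629282638345}{2451819} \approx -2.5666 \cdot 10^{5}$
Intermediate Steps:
$h = 247$
$\frac{1226195}{2451819} + \left(573 + h\right) \left(-313\right) = \frac{1226195}{2451819} + \left(573 + 247\right) \left(-313\right) = 1226195 \cdot \frac{1}{2451819} + 820 \left(-313\right) = \frac{1226195}{2451819} - 256660 = - \frac{629282638345}{2451819}$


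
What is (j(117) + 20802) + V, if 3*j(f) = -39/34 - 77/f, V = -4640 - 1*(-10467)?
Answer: 317783305/11934 ≈ 26628.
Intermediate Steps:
V = 5827 (V = -4640 + 10467 = 5827)
j(f) = -13/34 - 77/(3*f) (j(f) = (-39/34 - 77/f)/3 = -13/34 - 77/(3*f))
(j(117) + 20802) + V = ((1/102)*(-2618 - 39*117)/117 + 20802) + 5827 = ((1/102)*(1/117)*(-2618 - 4563) + 20802) + 5827 = ((1/102)*(1/117)*(-7181) + 20802) + 5827 = (-7181/11934 + 20802) + 5827 = 248243887/11934 + 5827 = 317783305/11934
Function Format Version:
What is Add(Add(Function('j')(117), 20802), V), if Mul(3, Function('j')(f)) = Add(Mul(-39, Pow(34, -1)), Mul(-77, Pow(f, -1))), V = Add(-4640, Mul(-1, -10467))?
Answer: Rational(317783305, 11934) ≈ 26628.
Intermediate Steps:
V = 5827 (V = Add(-4640, 10467) = 5827)
Function('j')(f) = Add(Rational(-13, 34), Mul(Rational(-77, 3), Pow(f, -1))) (Function('j')(f) = Mul(Rational(1, 3), Add(Mul(-39, Pow(34, -1)), Mul(-77, Pow(f, -1)))) = Mul(Rational(1, 3), Add(Mul(-39, Rational(1, 34)), Mul(-77, Pow(f, -1)))) = Mul(Rational(1, 3), Add(Rational(-39, 34), Mul(-77, Pow(f, -1)))) = Add(Rational(-13, 34), Mul(Rational(-77, 3), Pow(f, -1))))
Add(Add(Function('j')(117), 20802), V) = Add(Add(Mul(Rational(1, 102), Pow(117, -1), Add(-2618, Mul(-39, 117))), 20802), 5827) = Add(Add(Mul(Rational(1, 102), Rational(1, 117), Add(-2618, -4563)), 20802), 5827) = Add(Add(Mul(Rational(1, 102), Rational(1, 117), -7181), 20802), 5827) = Add(Add(Rational(-7181, 11934), 20802), 5827) = Add(Rational(248243887, 11934), 5827) = Rational(317783305, 11934)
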